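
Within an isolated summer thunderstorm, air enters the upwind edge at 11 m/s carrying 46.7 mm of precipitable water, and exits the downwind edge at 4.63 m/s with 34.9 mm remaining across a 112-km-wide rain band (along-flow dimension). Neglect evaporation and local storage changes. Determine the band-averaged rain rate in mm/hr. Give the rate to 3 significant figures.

Column moisture flux per unit crosswind length is F = V × PW.
Inflow: F_in = 11 × 46.7 = 513.7 mm·m/s
Outflow: F_out = 4.63 × 34.9 = 161.587 mm·m/s
Steady-state rate R = (F_in − F_out)/L = (513.7 − 161.587) / 112000 m = 3.144e-03 mm/s.
R = 3.144e-03 × 3600 = 11.3 mm/hr.

R ≈ 11.3 mm/hr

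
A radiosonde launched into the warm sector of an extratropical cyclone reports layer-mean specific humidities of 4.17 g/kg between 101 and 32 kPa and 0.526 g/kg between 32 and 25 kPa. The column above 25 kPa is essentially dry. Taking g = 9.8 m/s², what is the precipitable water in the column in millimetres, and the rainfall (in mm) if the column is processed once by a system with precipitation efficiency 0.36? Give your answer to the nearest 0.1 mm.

Precipitable water is the column-integrated vapour mass per unit area: PW = (1/g) Σ q̄ Δp, with q in kg/kg and Δp in Pa (1 kg/m² of water = 1 mm).
Layer 101–32 kPa: Δp = 690 hPa = 69000 Pa, q̄ = 0.00417 kg/kg → 0.00417 × 69000 / 9.8 = 29.36 mm
Layer 32–25 kPa: Δp = 70 hPa = 7000 Pa, q̄ = 0.000526 kg/kg → 0.000526 × 7000 / 9.8 = 0.38 mm
PW = 29.36 + 0.38 = 29.74 ≈ 29.7 mm.
Rainfall = ε × PW = 0.36 × 29.7 = 10.7 mm.

PW ≈ 29.7 mm; rainfall ≈ 10.7 mm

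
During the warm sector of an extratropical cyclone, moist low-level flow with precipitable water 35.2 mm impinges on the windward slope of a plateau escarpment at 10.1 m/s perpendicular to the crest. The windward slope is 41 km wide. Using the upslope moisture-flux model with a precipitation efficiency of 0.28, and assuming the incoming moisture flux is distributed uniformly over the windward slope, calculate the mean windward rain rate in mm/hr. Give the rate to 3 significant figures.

R ≈ 8.74 mm/hr

Incoming column moisture flux per unit ridge length: F = V × PW = 10.1 × 35.2 = 355.52 mm·m/s.
Spread over the 41 km slope with efficiency ε = 0.28: R = ε·F/W = 0.28 × 355.52 / 41000 m = 2.428e-03 mm/s.
R = 2.428e-03 × 3600 = 8.74 mm/hr.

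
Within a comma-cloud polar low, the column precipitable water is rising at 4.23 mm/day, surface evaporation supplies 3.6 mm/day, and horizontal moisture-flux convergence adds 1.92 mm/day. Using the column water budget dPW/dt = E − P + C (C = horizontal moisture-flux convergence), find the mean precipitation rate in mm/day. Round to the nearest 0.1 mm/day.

dPW/dt = +4.23 mm/day.
P = E + C − dPW/dt = 3.6 + (1.92) − (+4.23) = 1.3 mm/day.

P ≈ 1.3 mm/day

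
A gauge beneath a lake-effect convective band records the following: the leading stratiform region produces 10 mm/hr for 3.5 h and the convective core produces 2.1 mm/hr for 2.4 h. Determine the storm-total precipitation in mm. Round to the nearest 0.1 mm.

total ≈ 40.0 mm

Total = Σ Rᵢ Δtᵢ = 10 × 3.5 + 2.1 × 2.4
      = 35 + 5.04 = 40.0 mm.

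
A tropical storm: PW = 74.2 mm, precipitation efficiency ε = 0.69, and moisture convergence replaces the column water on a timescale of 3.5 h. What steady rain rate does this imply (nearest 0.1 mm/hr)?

R ≈ 14.6 mm/hr

Each overturning extracts ε × PW = 0.69 × 74.2 = 51.198 mm.
Rate = ε·PW / τ = 51.198 / 3.5 h = 14.6 mm/hr.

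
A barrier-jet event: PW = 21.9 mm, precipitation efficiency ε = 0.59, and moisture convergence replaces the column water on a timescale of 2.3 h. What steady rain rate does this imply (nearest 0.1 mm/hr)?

Each overturning extracts ε × PW = 0.59 × 21.9 = 12.921 mm.
Rate = ε·PW / τ = 12.921 / 2.3 h = 5.6 mm/hr.

R ≈ 5.6 mm/hr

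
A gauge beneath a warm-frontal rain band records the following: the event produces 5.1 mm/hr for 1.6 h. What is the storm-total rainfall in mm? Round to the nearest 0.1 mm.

total ≈ 8.2 mm

Total = Σ Rᵢ Δtᵢ = 5.1 × 1.6
      = 8.16 = 8.2 mm.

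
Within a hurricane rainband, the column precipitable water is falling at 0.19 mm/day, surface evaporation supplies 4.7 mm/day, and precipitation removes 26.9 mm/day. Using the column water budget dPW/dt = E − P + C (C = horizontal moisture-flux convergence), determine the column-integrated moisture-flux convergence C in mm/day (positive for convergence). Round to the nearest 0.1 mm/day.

dPW/dt = -0.19 mm/day.
C = dPW/dt − E + P = (-0.19) − 4.7 + 26.9 = 22.0 mm/day.

C ≈ 22.0 mm/day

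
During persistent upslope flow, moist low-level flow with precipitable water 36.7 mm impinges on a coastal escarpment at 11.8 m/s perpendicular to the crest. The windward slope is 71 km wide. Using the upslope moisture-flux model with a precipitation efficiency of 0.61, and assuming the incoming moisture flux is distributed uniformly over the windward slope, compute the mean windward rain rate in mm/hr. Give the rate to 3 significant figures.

Incoming column moisture flux per unit ridge length: F = V × PW = 11.8 × 36.7 = 433.06 mm·m/s.
Spread over the 71 km slope with efficiency ε = 0.61: R = ε·F/W = 0.61 × 433.06 / 71000 m = 3.721e-03 mm/s.
R = 3.721e-03 × 3600 = 13.4 mm/hr.

R ≈ 13.4 mm/hr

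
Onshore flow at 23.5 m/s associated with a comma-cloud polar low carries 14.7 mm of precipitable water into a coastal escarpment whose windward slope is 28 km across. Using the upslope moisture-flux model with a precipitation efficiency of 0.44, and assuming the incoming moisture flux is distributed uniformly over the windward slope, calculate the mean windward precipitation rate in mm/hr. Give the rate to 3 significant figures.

Incoming column moisture flux per unit ridge length: F = V × PW = 23.5 × 14.7 = 345.45 mm·m/s.
Spread over the 28 km slope with efficiency ε = 0.44: R = ε·F/W = 0.44 × 345.45 / 28000 m = 5.428e-03 mm/s.
R = 5.428e-03 × 3600 = 19.5 mm/hr.

R ≈ 19.5 mm/hr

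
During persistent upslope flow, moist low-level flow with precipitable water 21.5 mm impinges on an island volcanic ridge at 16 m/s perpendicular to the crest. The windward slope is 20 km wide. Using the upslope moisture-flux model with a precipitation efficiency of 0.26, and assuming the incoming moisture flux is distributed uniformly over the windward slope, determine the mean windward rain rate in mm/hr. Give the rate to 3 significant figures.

Incoming column moisture flux per unit ridge length: F = V × PW = 16 × 21.5 = 344 mm·m/s.
Spread over the 20 km slope with efficiency ε = 0.26: R = ε·F/W = 0.26 × 344 / 20000 m = 4.472e-03 mm/s.
R = 4.472e-03 × 3600 = 16.1 mm/hr.

R ≈ 16.1 mm/hr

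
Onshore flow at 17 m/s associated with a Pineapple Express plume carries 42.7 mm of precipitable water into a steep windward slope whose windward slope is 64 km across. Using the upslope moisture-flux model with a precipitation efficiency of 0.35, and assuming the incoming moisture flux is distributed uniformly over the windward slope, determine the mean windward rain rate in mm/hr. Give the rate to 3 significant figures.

R ≈ 14.3 mm/hr

Incoming column moisture flux per unit ridge length: F = V × PW = 17 × 42.7 = 725.9 mm·m/s.
Spread over the 64 km slope with efficiency ε = 0.35: R = ε·F/W = 0.35 × 725.9 / 64000 m = 3.970e-03 mm/s.
R = 3.970e-03 × 3600 = 14.3 mm/hr.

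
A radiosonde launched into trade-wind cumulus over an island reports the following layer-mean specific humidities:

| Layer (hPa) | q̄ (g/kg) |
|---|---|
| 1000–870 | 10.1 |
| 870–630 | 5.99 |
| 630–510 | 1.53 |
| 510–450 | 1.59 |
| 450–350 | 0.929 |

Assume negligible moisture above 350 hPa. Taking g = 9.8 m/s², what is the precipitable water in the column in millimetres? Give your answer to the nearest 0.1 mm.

PW ≈ 31.9 mm

Precipitable water is the column-integrated vapour mass per unit area: PW = (1/g) Σ q̄ Δp, with q in kg/kg and Δp in Pa (1 kg/m² of water = 1 mm).
Layer 1000–870 hPa: Δp = 130 hPa = 13000 Pa, q̄ = 0.0101 kg/kg → 0.0101 × 13000 / 9.8 = 13.40 mm
Layer 870–630 hPa: Δp = 240 hPa = 24000 Pa, q̄ = 0.00599 kg/kg → 0.00599 × 24000 / 9.8 = 14.67 mm
Layer 630–510 hPa: Δp = 120 hPa = 12000 Pa, q̄ = 0.00153 kg/kg → 0.00153 × 12000 / 9.8 = 1.87 mm
Layer 510–450 hPa: Δp = 60 hPa = 6000 Pa, q̄ = 0.00159 kg/kg → 0.00159 × 6000 / 9.8 = 0.97 mm
Layer 450–350 hPa: Δp = 100 hPa = 10000 Pa, q̄ = 0.000929 kg/kg → 0.000929 × 10000 / 9.8 = 0.95 mm
PW = 13.40 + 14.67 + 1.87 + 0.97 + 0.95 = 31.86 ≈ 31.9 mm.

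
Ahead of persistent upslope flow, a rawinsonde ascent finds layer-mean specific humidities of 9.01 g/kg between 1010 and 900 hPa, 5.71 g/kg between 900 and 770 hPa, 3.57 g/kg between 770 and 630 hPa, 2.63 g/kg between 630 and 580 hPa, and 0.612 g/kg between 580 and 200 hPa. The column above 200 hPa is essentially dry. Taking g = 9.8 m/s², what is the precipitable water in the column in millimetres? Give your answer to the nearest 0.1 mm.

Precipitable water is the column-integrated vapour mass per unit area: PW = (1/g) Σ q̄ Δp, with q in kg/kg and Δp in Pa (1 kg/m² of water = 1 mm).
Layer 1010–900 hPa: Δp = 110 hPa = 11000 Pa, q̄ = 0.00901 kg/kg → 0.00901 × 11000 / 9.8 = 10.11 mm
Layer 900–770 hPa: Δp = 130 hPa = 13000 Pa, q̄ = 0.00571 kg/kg → 0.00571 × 13000 / 9.8 = 7.57 mm
Layer 770–630 hPa: Δp = 140 hPa = 14000 Pa, q̄ = 0.00357 kg/kg → 0.00357 × 14000 / 9.8 = 5.10 mm
Layer 630–580 hPa: Δp = 50 hPa = 5000 Pa, q̄ = 0.00263 kg/kg → 0.00263 × 5000 / 9.8 = 1.34 mm
Layer 580–200 hPa: Δp = 380 hPa = 38000 Pa, q̄ = 0.000612 kg/kg → 0.000612 × 38000 / 9.8 = 2.37 mm
PW = 10.11 + 7.57 + 5.10 + 1.34 + 2.37 = 26.49 ≈ 26.5 mm.

PW ≈ 26.5 mm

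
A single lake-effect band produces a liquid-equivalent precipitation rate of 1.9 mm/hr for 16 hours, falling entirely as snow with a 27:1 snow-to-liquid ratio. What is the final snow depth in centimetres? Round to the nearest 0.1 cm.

Liquid-equivalent depth = 1.9 × 16 = 30.4 mm.
Snow depth = 30.4 mm × 27 = 820.8 mm = 82.1 cm.

snow depth ≈ 82.1 cm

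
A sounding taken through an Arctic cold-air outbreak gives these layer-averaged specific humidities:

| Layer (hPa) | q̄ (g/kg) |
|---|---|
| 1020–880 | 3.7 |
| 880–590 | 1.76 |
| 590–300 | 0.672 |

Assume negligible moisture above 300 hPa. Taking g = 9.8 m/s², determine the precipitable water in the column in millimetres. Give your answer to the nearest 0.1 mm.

Precipitable water is the column-integrated vapour mass per unit area: PW = (1/g) Σ q̄ Δp, with q in kg/kg and Δp in Pa (1 kg/m² of water = 1 mm).
Layer 1020–880 hPa: Δp = 140 hPa = 14000 Pa, q̄ = 0.0037 kg/kg → 0.0037 × 14000 / 9.8 = 5.29 mm
Layer 880–590 hPa: Δp = 290 hPa = 29000 Pa, q̄ = 0.00176 kg/kg → 0.00176 × 29000 / 9.8 = 5.21 mm
Layer 590–300 hPa: Δp = 290 hPa = 29000 Pa, q̄ = 0.000672 kg/kg → 0.000672 × 29000 / 9.8 = 1.99 mm
PW = 5.29 + 5.21 + 1.99 = 12.49 ≈ 12.5 mm.

PW ≈ 12.5 mm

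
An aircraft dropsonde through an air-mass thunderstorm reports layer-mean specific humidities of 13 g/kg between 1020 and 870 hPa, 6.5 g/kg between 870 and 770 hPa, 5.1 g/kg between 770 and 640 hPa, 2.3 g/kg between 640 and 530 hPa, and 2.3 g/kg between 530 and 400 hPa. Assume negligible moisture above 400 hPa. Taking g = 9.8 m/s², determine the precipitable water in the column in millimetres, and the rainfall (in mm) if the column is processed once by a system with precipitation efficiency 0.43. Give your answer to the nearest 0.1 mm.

PW ≈ 38.9 mm; rainfall ≈ 16.7 mm

Precipitable water is the column-integrated vapour mass per unit area: PW = (1/g) Σ q̄ Δp, with q in kg/kg and Δp in Pa (1 kg/m² of water = 1 mm).
Layer 1020–870 hPa: Δp = 150 hPa = 15000 Pa, q̄ = 0.013 kg/kg → 0.013 × 15000 / 9.8 = 19.90 mm
Layer 870–770 hPa: Δp = 100 hPa = 10000 Pa, q̄ = 0.0065 kg/kg → 0.0065 × 10000 / 9.8 = 6.63 mm
Layer 770–640 hPa: Δp = 130 hPa = 13000 Pa, q̄ = 0.0051 kg/kg → 0.0051 × 13000 / 9.8 = 6.77 mm
Layer 640–530 hPa: Δp = 110 hPa = 11000 Pa, q̄ = 0.0023 kg/kg → 0.0023 × 11000 / 9.8 = 2.58 mm
Layer 530–400 hPa: Δp = 130 hPa = 13000 Pa, q̄ = 0.0023 kg/kg → 0.0023 × 13000 / 9.8 = 3.05 mm
PW = 19.90 + 6.63 + 6.77 + 2.58 + 3.05 = 38.93 ≈ 38.9 mm.
Rainfall = ε × PW = 0.43 × 38.9 = 16.7 mm.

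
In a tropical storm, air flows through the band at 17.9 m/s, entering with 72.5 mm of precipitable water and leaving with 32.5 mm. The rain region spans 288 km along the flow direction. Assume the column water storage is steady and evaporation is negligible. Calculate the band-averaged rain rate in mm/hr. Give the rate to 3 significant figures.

R ≈ 8.95 mm/hr

Column moisture flux per unit crosswind length is F = V × PW.
Inflow: F_in = 17.9 × 72.5 = 1297.75 mm·m/s
Outflow: F_out = 17.9 × 32.5 = 581.75 mm·m/s
Steady-state rate R = (F_in − F_out)/L = (1297.75 − 581.75) / 288000 m = 2.486e-03 mm/s.
R = 2.486e-03 × 3600 = 8.95 mm/hr.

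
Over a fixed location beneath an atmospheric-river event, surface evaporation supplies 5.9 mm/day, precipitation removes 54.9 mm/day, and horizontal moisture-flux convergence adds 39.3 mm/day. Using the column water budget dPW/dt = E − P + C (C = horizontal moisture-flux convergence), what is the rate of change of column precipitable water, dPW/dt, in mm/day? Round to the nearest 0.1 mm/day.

dPW/dt = E − P + C = 5.9 − 54.9 + (39.3) = -9.7 mm/day.

dPW/dt ≈ -9.7 mm/day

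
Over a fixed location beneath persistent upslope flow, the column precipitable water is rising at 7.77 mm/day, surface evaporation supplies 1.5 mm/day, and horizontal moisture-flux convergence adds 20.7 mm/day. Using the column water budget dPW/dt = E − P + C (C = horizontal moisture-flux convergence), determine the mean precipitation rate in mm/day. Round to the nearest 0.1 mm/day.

P ≈ 14.4 mm/day

dPW/dt = +7.77 mm/day.
P = E + C − dPW/dt = 1.5 + (20.7) − (+7.77) = 14.4 mm/day.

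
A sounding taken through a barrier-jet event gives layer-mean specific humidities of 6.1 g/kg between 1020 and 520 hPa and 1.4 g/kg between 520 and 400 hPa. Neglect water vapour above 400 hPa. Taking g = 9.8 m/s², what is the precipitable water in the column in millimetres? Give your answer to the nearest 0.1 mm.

PW ≈ 32.8 mm

Precipitable water is the column-integrated vapour mass per unit area: PW = (1/g) Σ q̄ Δp, with q in kg/kg and Δp in Pa (1 kg/m² of water = 1 mm).
Layer 1020–520 hPa: Δp = 500 hPa = 50000 Pa, q̄ = 0.0061 kg/kg → 0.0061 × 50000 / 9.8 = 31.12 mm
Layer 520–400 hPa: Δp = 120 hPa = 12000 Pa, q̄ = 0.0014 kg/kg → 0.0014 × 12000 / 9.8 = 1.71 mm
PW = 31.12 + 1.71 = 32.83 ≈ 32.8 mm.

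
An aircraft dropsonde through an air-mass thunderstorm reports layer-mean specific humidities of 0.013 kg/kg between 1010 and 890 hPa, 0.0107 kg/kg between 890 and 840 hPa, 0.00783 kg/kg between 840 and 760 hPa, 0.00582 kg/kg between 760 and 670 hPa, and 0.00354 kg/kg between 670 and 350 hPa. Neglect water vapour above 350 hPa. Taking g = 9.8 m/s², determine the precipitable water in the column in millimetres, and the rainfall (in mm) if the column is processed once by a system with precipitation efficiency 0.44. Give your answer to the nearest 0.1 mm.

Precipitable water is the column-integrated vapour mass per unit area: PW = (1/g) Σ q̄ Δp, with q in kg/kg and Δp in Pa (1 kg/m² of water = 1 mm).
Layer 1010–890 hPa: Δp = 120 hPa = 12000 Pa, q̄ = 0.013 kg/kg → 0.013 × 12000 / 9.8 = 15.92 mm
Layer 890–840 hPa: Δp = 50 hPa = 5000 Pa, q̄ = 0.0107 kg/kg → 0.0107 × 5000 / 9.8 = 5.46 mm
Layer 840–760 hPa: Δp = 80 hPa = 8000 Pa, q̄ = 0.00783 kg/kg → 0.00783 × 8000 / 9.8 = 6.39 mm
Layer 760–670 hPa: Δp = 90 hPa = 9000 Pa, q̄ = 0.00582 kg/kg → 0.00582 × 9000 / 9.8 = 5.34 mm
Layer 670–350 hPa: Δp = 320 hPa = 32000 Pa, q̄ = 0.00354 kg/kg → 0.00354 × 32000 / 9.8 = 11.56 mm
PW = 15.92 + 5.46 + 6.39 + 5.34 + 11.56 = 44.67 ≈ 44.7 mm.
Rainfall = ε × PW = 0.44 × 44.7 = 19.7 mm.

PW ≈ 44.7 mm; rainfall ≈ 19.7 mm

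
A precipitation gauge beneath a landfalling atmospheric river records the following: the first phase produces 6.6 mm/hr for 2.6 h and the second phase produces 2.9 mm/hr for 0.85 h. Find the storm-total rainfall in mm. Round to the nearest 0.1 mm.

total ≈ 19.6 mm

Total = Σ Rᵢ Δtᵢ = 6.6 × 2.6 + 2.9 × 0.85
      = 17.16 + 2.465 = 19.6 mm.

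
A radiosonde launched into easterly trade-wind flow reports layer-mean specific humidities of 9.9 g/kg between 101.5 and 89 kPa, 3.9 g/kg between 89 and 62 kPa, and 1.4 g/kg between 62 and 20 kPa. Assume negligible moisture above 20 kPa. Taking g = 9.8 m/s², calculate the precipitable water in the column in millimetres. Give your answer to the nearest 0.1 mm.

PW ≈ 29.4 mm

Precipitable water is the column-integrated vapour mass per unit area: PW = (1/g) Σ q̄ Δp, with q in kg/kg and Δp in Pa (1 kg/m² of water = 1 mm).
Layer 101.5–89 kPa: Δp = 125 hPa = 12500 Pa, q̄ = 0.0099 kg/kg → 0.0099 × 12500 / 9.8 = 12.63 mm
Layer 89–62 kPa: Δp = 270 hPa = 27000 Pa, q̄ = 0.0039 kg/kg → 0.0039 × 27000 / 9.8 = 10.74 mm
Layer 62–20 kPa: Δp = 420 hPa = 42000 Pa, q̄ = 0.0014 kg/kg → 0.0014 × 42000 / 9.8 = 6.00 mm
PW = 12.63 + 10.74 + 6.00 = 29.37 ≈ 29.4 mm.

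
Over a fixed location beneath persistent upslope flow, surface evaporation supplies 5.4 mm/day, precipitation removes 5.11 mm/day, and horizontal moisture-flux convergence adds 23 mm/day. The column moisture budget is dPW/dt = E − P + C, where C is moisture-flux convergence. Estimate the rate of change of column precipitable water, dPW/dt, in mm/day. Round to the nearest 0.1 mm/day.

dPW/dt = E − P + C = 5.4 − 5.11 + (23) = 23.3 mm/day.

dPW/dt ≈ 23.3 mm/day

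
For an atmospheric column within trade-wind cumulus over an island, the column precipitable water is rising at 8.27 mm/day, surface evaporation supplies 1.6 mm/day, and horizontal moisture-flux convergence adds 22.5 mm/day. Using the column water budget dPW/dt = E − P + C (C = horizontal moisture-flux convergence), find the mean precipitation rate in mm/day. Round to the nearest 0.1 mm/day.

dPW/dt = +8.27 mm/day.
P = E + C − dPW/dt = 1.6 + (22.5) − (+8.27) = 15.8 mm/day.

P ≈ 15.8 mm/day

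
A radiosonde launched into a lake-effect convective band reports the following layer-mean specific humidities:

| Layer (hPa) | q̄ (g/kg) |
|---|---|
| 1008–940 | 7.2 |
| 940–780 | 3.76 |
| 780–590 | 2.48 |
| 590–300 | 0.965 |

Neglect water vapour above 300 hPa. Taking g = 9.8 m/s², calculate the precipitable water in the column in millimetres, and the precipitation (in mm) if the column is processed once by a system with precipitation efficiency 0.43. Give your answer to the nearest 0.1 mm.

PW ≈ 18.8 mm; precipitation ≈ 8.1 mm

Precipitable water is the column-integrated vapour mass per unit area: PW = (1/g) Σ q̄ Δp, with q in kg/kg and Δp in Pa (1 kg/m² of water = 1 mm).
Layer 1008–940 hPa: Δp = 68 hPa = 6800 Pa, q̄ = 0.0072 kg/kg → 0.0072 × 6800 / 9.8 = 5.00 mm
Layer 940–780 hPa: Δp = 160 hPa = 16000 Pa, q̄ = 0.00376 kg/kg → 0.00376 × 16000 / 9.8 = 6.14 mm
Layer 780–590 hPa: Δp = 190 hPa = 19000 Pa, q̄ = 0.00248 kg/kg → 0.00248 × 19000 / 9.8 = 4.81 mm
Layer 590–300 hPa: Δp = 290 hPa = 29000 Pa, q̄ = 0.000965 kg/kg → 0.000965 × 29000 / 9.8 = 2.86 mm
PW = 5.00 + 6.14 + 4.81 + 2.86 = 18.81 ≈ 18.8 mm.
Precipitation = ε × PW = 0.43 × 18.8 = 8.1 mm.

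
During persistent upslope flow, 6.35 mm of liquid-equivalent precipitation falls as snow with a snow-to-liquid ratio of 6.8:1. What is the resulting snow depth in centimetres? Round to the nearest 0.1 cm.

snow depth ≈ 4.3 cm

Snow depth = liquid × ratio = 6.35 mm × 6.8 = 43.18 mm = 4.3 cm.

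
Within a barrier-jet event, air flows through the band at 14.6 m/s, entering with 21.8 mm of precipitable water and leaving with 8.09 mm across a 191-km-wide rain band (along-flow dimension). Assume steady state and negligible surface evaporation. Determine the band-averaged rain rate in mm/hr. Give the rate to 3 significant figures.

R ≈ 3.77 mm/hr

Column moisture flux per unit crosswind length is F = V × PW.
Inflow: F_in = 14.6 × 21.8 = 318.28 mm·m/s
Outflow: F_out = 14.6 × 8.09 = 118.114 mm·m/s
Steady-state rate R = (F_in − F_out)/L = (318.28 − 118.114) / 191000 m = 1.048e-03 mm/s.
R = 1.048e-03 × 3600 = 3.77 mm/hr.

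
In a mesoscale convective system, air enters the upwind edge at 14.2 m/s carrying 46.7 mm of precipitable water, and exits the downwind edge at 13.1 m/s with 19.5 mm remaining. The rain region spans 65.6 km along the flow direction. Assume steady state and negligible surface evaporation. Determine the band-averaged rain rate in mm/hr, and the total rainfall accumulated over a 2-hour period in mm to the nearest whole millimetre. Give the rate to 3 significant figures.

Column moisture flux per unit crosswind length is F = V × PW.
Inflow: F_in = 14.2 × 46.7 = 663.14 mm·m/s
Outflow: F_out = 13.1 × 19.5 = 255.45 mm·m/s
Steady-state rate R = (F_in − F_out)/L = (663.14 − 255.45) / 65600 m = 6.215e-03 mm/s.
R = 6.215e-03 × 3600 = 22.4 mm/hr.
Over 2 h: total = 22.4 × 2 = 44.8 ≈ 45 mm.

R ≈ 22.4 mm/hr; total ≈ 45 mm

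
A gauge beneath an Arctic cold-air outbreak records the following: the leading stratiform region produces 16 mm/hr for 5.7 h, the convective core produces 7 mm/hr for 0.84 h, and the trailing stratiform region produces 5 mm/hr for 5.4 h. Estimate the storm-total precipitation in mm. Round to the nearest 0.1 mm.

Total = Σ Rᵢ Δtᵢ = 16 × 5.7 + 7 × 0.84 + 5 × 5.4
      = 91.2 + 5.88 + 27 = 124.1 mm.

total ≈ 124.1 mm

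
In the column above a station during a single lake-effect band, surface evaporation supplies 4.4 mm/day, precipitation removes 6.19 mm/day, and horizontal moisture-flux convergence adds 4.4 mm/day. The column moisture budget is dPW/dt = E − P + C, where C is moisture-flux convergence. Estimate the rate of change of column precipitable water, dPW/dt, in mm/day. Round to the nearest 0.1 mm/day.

dPW/dt = E − P + C = 4.4 − 6.19 + (4.4) = 2.6 mm/day.

dPW/dt ≈ 2.6 mm/day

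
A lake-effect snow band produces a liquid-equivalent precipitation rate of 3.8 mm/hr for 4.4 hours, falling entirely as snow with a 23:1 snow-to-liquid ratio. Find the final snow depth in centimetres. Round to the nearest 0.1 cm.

Liquid-equivalent depth = 3.8 × 4.4 = 16.72 mm.
Snow depth = 16.72 mm × 23 = 384.56 mm = 38.5 cm.

snow depth ≈ 38.5 cm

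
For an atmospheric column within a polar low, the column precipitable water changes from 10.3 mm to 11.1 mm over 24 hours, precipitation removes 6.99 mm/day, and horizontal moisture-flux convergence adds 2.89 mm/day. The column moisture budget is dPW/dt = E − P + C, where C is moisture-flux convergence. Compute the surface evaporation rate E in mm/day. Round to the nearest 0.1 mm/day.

E ≈ 4.9 mm/day

dPW/dt = (11.1 − 10.3) mm / (24/24 day) = +0.800 mm/day.
E = dPW/dt + P − C = (+0.800) + 6.99 − (2.89) = 4.9 mm/day.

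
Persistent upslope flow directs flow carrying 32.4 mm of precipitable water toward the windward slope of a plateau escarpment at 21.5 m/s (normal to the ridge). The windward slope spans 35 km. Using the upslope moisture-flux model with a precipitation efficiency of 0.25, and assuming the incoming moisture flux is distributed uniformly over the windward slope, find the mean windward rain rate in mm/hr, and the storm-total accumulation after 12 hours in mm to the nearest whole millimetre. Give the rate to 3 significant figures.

R ≈ 17.9 mm/hr; total ≈ 215 mm

Incoming column moisture flux per unit ridge length: F = V × PW = 21.5 × 32.4 = 696.6 mm·m/s.
Spread over the 35 km slope with efficiency ε = 0.25: R = ε·F/W = 0.25 × 696.6 / 35000 m = 4.976e-03 mm/s.
R = 4.976e-03 × 3600 = 17.9 mm/hr.
Over 12 h: total = 17.9 × 12 = 214.8 ≈ 215 mm.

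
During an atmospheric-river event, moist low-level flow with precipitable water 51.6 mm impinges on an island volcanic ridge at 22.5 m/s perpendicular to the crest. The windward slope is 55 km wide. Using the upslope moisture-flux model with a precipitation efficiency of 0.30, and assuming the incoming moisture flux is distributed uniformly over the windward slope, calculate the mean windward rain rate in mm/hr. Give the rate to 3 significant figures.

R ≈ 22.8 mm/hr

Incoming column moisture flux per unit ridge length: F = V × PW = 22.5 × 51.6 = 1161 mm·m/s.
Spread over the 55 km slope with efficiency ε = 0.30: R = ε·F/W = 0.30 × 1161 / 55000 m = 6.333e-03 mm/s.
R = 6.333e-03 × 3600 = 22.8 mm/hr.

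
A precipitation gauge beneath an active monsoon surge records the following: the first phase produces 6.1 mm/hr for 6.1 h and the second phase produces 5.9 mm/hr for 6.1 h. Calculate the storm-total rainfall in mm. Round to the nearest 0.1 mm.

total ≈ 73.2 mm

Total = Σ Rᵢ Δtᵢ = 6.1 × 6.1 + 5.9 × 6.1
      = 37.21 + 35.99 = 73.2 mm.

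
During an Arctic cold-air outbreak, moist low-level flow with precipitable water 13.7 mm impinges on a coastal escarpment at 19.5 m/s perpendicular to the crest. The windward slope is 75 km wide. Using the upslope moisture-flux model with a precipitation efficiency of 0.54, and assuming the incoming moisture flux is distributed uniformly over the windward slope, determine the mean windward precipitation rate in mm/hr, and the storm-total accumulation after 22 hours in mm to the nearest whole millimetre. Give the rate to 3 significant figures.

R ≈ 6.92 mm/hr; total ≈ 152 mm

Incoming column moisture flux per unit ridge length: F = V × PW = 19.5 × 13.7 = 267.15 mm·m/s.
Spread over the 75 km slope with efficiency ε = 0.54: R = ε·F/W = 0.54 × 267.15 / 75000 m = 1.923e-03 mm/s.
R = 1.923e-03 × 3600 = 6.92 mm/hr.
Over 22 h: total = 6.92 × 22 = 152.24 ≈ 152 mm.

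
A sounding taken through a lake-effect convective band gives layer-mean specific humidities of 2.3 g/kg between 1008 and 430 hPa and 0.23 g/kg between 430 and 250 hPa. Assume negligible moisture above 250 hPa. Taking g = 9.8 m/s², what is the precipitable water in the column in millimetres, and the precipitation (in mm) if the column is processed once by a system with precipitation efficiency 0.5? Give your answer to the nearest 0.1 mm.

PW ≈ 14.0 mm; precipitation ≈ 7.0 mm

Precipitable water is the column-integrated vapour mass per unit area: PW = (1/g) Σ q̄ Δp, with q in kg/kg and Δp in Pa (1 kg/m² of water = 1 mm).
Layer 1008–430 hPa: Δp = 578 hPa = 57800 Pa, q̄ = 0.0023 kg/kg → 0.0023 × 57800 / 9.8 = 13.57 mm
Layer 430–250 hPa: Δp = 180 hPa = 18000 Pa, q̄ = 0.00023 kg/kg → 0.00023 × 18000 / 9.8 = 0.42 mm
PW = 13.57 + 0.42 = 13.99 ≈ 14.0 mm.
Precipitation = ε × PW = 0.5 × 14.0 = 7.0 mm.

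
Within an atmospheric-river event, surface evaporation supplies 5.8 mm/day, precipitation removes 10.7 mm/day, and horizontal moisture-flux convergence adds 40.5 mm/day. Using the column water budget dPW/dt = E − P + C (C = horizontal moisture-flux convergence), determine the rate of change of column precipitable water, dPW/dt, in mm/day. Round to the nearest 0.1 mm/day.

dPW/dt ≈ 35.6 mm/day

dPW/dt = E − P + C = 5.8 − 10.7 + (40.5) = 35.6 mm/day.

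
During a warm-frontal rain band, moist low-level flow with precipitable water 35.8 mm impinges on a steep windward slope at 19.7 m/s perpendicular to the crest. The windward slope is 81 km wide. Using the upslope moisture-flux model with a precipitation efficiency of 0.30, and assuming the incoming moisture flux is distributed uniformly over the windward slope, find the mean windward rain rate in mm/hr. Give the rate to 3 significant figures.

R ≈ 9.40 mm/hr

Incoming column moisture flux per unit ridge length: F = V × PW = 19.7 × 35.8 = 705.26 mm·m/s.
Spread over the 81 km slope with efficiency ε = 0.30: R = ε·F/W = 0.30 × 705.26 / 81000 m = 2.612e-03 mm/s.
R = 2.612e-03 × 3600 = 9.40 mm/hr.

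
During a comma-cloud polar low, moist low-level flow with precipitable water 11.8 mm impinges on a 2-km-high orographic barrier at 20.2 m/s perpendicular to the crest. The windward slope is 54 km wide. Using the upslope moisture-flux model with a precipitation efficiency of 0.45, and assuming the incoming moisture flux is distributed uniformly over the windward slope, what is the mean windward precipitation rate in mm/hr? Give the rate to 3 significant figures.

Incoming column moisture flux per unit ridge length: F = V × PW = 20.2 × 11.8 = 238.36 mm·m/s.
Spread over the 54 km slope with efficiency ε = 0.45: R = ε·F/W = 0.45 × 238.36 / 54000 m = 1.986e-03 mm/s.
R = 1.986e-03 × 3600 = 7.15 mm/hr.

R ≈ 7.15 mm/hr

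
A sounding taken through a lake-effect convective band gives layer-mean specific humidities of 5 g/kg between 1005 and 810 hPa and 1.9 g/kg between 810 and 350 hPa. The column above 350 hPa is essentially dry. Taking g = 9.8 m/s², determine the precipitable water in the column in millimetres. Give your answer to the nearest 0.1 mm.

Precipitable water is the column-integrated vapour mass per unit area: PW = (1/g) Σ q̄ Δp, with q in kg/kg and Δp in Pa (1 kg/m² of water = 1 mm).
Layer 1005–810 hPa: Δp = 195 hPa = 19500 Pa, q̄ = 0.005 kg/kg → 0.005 × 19500 / 9.8 = 9.95 mm
Layer 810–350 hPa: Δp = 460 hPa = 46000 Pa, q̄ = 0.0019 kg/kg → 0.0019 × 46000 / 9.8 = 8.92 mm
PW = 9.95 + 8.92 = 18.87 ≈ 18.9 mm.

PW ≈ 18.9 mm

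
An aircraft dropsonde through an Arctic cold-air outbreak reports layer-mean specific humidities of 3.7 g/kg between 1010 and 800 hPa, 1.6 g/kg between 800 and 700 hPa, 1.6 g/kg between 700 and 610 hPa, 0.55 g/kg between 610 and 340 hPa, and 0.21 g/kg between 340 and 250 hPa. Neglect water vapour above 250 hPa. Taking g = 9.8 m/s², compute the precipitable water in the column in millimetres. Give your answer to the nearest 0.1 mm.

Precipitable water is the column-integrated vapour mass per unit area: PW = (1/g) Σ q̄ Δp, with q in kg/kg and Δp in Pa (1 kg/m² of water = 1 mm).
Layer 1010–800 hPa: Δp = 210 hPa = 21000 Pa, q̄ = 0.0037 kg/kg → 0.0037 × 21000 / 9.8 = 7.93 mm
Layer 800–700 hPa: Δp = 100 hPa = 10000 Pa, q̄ = 0.0016 kg/kg → 0.0016 × 10000 / 9.8 = 1.63 mm
Layer 700–610 hPa: Δp = 90 hPa = 9000 Pa, q̄ = 0.0016 kg/kg → 0.0016 × 9000 / 9.8 = 1.47 mm
Layer 610–340 hPa: Δp = 270 hPa = 27000 Pa, q̄ = 0.00055 kg/kg → 0.00055 × 27000 / 9.8 = 1.52 mm
Layer 340–250 hPa: Δp = 90 hPa = 9000 Pa, q̄ = 0.00021 kg/kg → 0.00021 × 9000 / 9.8 = 0.19 mm
PW = 7.93 + 1.63 + 1.47 + 1.52 + 0.19 = 12.74 ≈ 12.7 mm.

PW ≈ 12.7 mm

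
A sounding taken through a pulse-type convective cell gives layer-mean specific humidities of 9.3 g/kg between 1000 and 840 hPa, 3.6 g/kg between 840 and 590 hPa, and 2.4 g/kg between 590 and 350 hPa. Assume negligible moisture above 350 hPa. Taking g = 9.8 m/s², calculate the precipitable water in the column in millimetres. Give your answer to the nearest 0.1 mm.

Precipitable water is the column-integrated vapour mass per unit area: PW = (1/g) Σ q̄ Δp, with q in kg/kg and Δp in Pa (1 kg/m² of water = 1 mm).
Layer 1000–840 hPa: Δp = 160 hPa = 16000 Pa, q̄ = 0.0093 kg/kg → 0.0093 × 16000 / 9.8 = 15.18 mm
Layer 840–590 hPa: Δp = 250 hPa = 25000 Pa, q̄ = 0.0036 kg/kg → 0.0036 × 25000 / 9.8 = 9.18 mm
Layer 590–350 hPa: Δp = 240 hPa = 24000 Pa, q̄ = 0.0024 kg/kg → 0.0024 × 24000 / 9.8 = 5.88 mm
PW = 15.18 + 9.18 + 5.88 = 30.24 ≈ 30.2 mm.

PW ≈ 30.2 mm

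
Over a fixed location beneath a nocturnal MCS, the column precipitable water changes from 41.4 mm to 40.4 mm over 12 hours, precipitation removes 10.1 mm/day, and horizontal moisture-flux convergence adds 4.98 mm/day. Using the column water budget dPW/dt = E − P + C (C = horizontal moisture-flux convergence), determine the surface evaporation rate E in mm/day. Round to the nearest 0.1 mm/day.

dPW/dt = (40.4 − 41.4) mm / (12/24 day) = -2.000 mm/day.
E = dPW/dt + P − C = (-2.000) + 10.1 − (4.98) = 3.1 mm/day.

E ≈ 3.1 mm/day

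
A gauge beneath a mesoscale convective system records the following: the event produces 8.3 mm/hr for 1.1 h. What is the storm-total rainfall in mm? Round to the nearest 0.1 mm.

total ≈ 9.1 mm

Total = Σ Rᵢ Δtᵢ = 8.3 × 1.1
      = 9.13 = 9.1 mm.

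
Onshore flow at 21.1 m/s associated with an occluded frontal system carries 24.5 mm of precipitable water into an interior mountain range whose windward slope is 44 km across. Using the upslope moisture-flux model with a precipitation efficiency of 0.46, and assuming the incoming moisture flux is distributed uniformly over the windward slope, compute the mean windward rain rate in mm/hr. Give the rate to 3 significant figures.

Incoming column moisture flux per unit ridge length: F = V × PW = 21.1 × 24.5 = 516.95 mm·m/s.
Spread over the 44 km slope with efficiency ε = 0.46: R = ε·F/W = 0.46 × 516.95 / 44000 m = 5.404e-03 mm/s.
R = 5.404e-03 × 3600 = 19.5 mm/hr.

R ≈ 19.5 mm/hr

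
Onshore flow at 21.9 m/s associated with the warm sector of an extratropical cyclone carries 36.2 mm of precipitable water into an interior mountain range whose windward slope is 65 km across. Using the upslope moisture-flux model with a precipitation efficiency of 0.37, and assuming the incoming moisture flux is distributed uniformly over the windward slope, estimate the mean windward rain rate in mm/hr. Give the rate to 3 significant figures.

R ≈ 16.2 mm/hr

Incoming column moisture flux per unit ridge length: F = V × PW = 21.9 × 36.2 = 792.78 mm·m/s.
Spread over the 65 km slope with efficiency ε = 0.37: R = ε·F/W = 0.37 × 792.78 / 65000 m = 4.513e-03 mm/s.
R = 4.513e-03 × 3600 = 16.2 mm/hr.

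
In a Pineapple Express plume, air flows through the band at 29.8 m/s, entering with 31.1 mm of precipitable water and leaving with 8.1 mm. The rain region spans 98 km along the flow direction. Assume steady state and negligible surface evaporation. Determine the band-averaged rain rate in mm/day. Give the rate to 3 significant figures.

Column moisture flux per unit crosswind length is F = V × PW.
Inflow: F_in = 29.8 × 31.1 = 926.78 mm·m/s
Outflow: F_out = 29.8 × 8.1 = 241.38 mm·m/s
Steady-state rate R = (F_in − F_out)/L = (926.78 − 241.38) / 98000 m = 6.994e-03 mm/s.
R = 6.994e-03 × 3600 × 24 = 604 mm/day.

R ≈ 604 mm/day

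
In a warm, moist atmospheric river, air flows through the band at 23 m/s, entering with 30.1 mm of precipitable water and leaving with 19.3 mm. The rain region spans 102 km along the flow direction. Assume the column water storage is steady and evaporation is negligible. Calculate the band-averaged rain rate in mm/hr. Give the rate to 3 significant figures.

Column moisture flux per unit crosswind length is F = V × PW.
Inflow: F_in = 23 × 30.1 = 692.3 mm·m/s
Outflow: F_out = 23 × 19.3 = 443.9 mm·m/s
Steady-state rate R = (F_in − F_out)/L = (692.3 − 443.9) / 102000 m = 2.435e-03 mm/s.
R = 2.435e-03 × 3600 = 8.77 mm/hr.

R ≈ 8.77 mm/hr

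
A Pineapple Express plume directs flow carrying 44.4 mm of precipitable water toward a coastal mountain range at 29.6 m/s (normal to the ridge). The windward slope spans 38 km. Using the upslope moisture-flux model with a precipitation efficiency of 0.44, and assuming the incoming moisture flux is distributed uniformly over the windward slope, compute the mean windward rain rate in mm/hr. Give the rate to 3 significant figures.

Incoming column moisture flux per unit ridge length: F = V × PW = 29.6 × 44.4 = 1314.24 mm·m/s.
Spread over the 38 km slope with efficiency ε = 0.44: R = ε·F/W = 0.44 × 1314.24 / 38000 m = 1.522e-02 mm/s.
R = 1.522e-02 × 3600 = 54.8 mm/hr.

R ≈ 54.8 mm/hr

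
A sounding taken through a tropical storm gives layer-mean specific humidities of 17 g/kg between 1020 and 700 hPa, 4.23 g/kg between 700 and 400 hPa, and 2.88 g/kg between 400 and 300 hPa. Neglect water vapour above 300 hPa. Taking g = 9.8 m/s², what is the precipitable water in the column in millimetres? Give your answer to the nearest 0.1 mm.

PW ≈ 71.4 mm

Precipitable water is the column-integrated vapour mass per unit area: PW = (1/g) Σ q̄ Δp, with q in kg/kg and Δp in Pa (1 kg/m² of water = 1 mm).
Layer 1020–700 hPa: Δp = 320 hPa = 32000 Pa, q̄ = 0.017 kg/kg → 0.017 × 32000 / 9.8 = 55.51 mm
Layer 700–400 hPa: Δp = 300 hPa = 30000 Pa, q̄ = 0.00423 kg/kg → 0.00423 × 30000 / 9.8 = 12.95 mm
Layer 400–300 hPa: Δp = 100 hPa = 10000 Pa, q̄ = 0.00288 kg/kg → 0.00288 × 10000 / 9.8 = 2.94 mm
PW = 55.51 + 12.95 + 2.94 = 71.40 ≈ 71.4 mm.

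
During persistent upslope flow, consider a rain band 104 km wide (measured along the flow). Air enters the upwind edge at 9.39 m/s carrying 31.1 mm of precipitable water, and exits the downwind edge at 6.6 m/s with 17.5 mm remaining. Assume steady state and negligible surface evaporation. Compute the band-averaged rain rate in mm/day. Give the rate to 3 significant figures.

Column moisture flux per unit crosswind length is F = V × PW.
Inflow: F_in = 9.39 × 31.1 = 292.029 mm·m/s
Outflow: F_out = 6.6 × 17.5 = 115.5 mm·m/s
Steady-state rate R = (F_in − F_out)/L = (292.029 − 115.5) / 104000 m = 1.697e-03 mm/s.
R = 1.697e-03 × 3600 × 24 = 147 mm/day.

R ≈ 147 mm/day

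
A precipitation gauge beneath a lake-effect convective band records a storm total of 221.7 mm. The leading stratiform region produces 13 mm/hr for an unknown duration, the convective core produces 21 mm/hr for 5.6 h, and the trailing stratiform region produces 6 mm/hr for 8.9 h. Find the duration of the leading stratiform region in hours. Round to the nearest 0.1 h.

duration ≈ 3.9 h

Known phases: 21 × 5.6 + 6 × 8.9 = 117.6 + 53.4 = 171 mm.
Remaining depth = 221.7 − 171 = 50.7 mm.
Duration = 50.7 / 13 = 3.9 h.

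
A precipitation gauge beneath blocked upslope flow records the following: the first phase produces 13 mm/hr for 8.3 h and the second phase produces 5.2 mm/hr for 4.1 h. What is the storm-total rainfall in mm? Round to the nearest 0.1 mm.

Total = Σ Rᵢ Δtᵢ = 13 × 8.3 + 5.2 × 4.1
      = 107.9 + 21.32 = 129.2 mm.

total ≈ 129.2 mm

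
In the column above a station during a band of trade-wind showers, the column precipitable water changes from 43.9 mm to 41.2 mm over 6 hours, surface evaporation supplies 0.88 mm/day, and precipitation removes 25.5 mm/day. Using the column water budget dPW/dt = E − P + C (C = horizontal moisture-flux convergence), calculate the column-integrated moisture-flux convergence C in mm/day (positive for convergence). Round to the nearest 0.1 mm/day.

dPW/dt = (41.2 − 43.9) mm / (6/24 day) = -10.800 mm/day.
C = dPW/dt − E + P = (-10.800) − 0.88 + 25.5 = 13.8 mm/day.

C ≈ 13.8 mm/day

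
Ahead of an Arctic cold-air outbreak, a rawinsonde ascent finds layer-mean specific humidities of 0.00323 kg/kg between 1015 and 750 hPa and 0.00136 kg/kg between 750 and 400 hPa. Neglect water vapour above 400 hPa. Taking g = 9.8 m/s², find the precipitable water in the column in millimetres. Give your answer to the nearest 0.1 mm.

Precipitable water is the column-integrated vapour mass per unit area: PW = (1/g) Σ q̄ Δp, with q in kg/kg and Δp in Pa (1 kg/m² of water = 1 mm).
Layer 1015–750 hPa: Δp = 265 hPa = 26500 Pa, q̄ = 0.00323 kg/kg → 0.00323 × 26500 / 9.8 = 8.73 mm
Layer 750–400 hPa: Δp = 350 hPa = 35000 Pa, q̄ = 0.00136 kg/kg → 0.00136 × 35000 / 9.8 = 4.86 mm
PW = 8.73 + 4.86 = 13.59 ≈ 13.6 mm.

PW ≈ 13.6 mm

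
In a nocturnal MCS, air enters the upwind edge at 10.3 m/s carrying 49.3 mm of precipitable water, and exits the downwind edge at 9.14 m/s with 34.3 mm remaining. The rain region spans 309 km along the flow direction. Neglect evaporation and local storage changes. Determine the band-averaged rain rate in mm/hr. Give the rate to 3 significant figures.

Column moisture flux per unit crosswind length is F = V × PW.
Inflow: F_in = 10.3 × 49.3 = 507.79 mm·m/s
Outflow: F_out = 9.14 × 34.3 = 313.502 mm·m/s
Steady-state rate R = (F_in − F_out)/L = (507.79 − 313.502) / 309000 m = 6.288e-04 mm/s.
R = 6.288e-04 × 3600 = 2.26 mm/hr.

R ≈ 2.26 mm/hr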